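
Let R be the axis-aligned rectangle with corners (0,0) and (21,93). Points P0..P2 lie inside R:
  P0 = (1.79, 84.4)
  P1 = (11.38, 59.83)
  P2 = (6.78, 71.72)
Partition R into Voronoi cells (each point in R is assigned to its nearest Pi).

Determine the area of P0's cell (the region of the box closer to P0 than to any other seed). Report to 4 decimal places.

Area of P0's cell: 262.3780

1. box [0,21]×[0,93]: [(0, 0) (21, 0) (21, 93) (0, 93)]
2. ⊥bis P0·P1 via (6.585,72.115): [(0, 69.5448) (21, 77.7414) (21, 93) (0, 93)]  |A|=406.4954
3. ⊥bis P0·P2 via (4.285,78.06): [(0, 76.3737) (21, 84.6379) (21, 93) (0, 93)]  |A|=262.378
4. canonical 4-gon: [(0, 76.3737) (21, 84.6379) (21, 93) (0, 93)]
5. shoelace: 262.378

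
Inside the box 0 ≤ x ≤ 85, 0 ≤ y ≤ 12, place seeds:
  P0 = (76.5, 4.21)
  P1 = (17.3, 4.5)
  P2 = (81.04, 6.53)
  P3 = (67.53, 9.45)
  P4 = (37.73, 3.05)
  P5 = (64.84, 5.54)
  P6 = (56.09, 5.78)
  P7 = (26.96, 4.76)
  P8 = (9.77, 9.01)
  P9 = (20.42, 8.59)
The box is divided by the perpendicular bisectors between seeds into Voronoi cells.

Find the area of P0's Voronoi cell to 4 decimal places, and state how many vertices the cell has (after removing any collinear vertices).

1. box [0,85]×[0,12]: [(0, 0) (85, 0) (85, 12) (0, 12)]
2. ⊥bis P0·P1 via (46.9,4.355): [(46.8787, 0) (85, 0) (85, 12) (46.9375, 12)]  |A|=457.1033
3. ⊥bis P0·P2 via (78.77,5.37): [(46.8787, 0) (81.5141, 0) (75.382, 12) (46.9375, 12)]  |A|=378.48
4. ⊥bis P0·P3 via (72.015,6.83): [(68.0251, 0) (81.5141, 0) (75.382, 12) (75.0352, 12)]  |A|=83.0151
5. ⊥bis P0·P4 via (57.115,3.63): [(68.0251, 0) (81.5141, 0) (75.382, 12) (75.0352, 12)]  |A|=83.0151
6. ⊥bis P0·P5 via (70.67,4.875): [(70.6208, 4.4433) (70.1139, 0) (81.5141, 0) (75.382, 12) (75.0352, 12)]  |A|=78.3745
7. ⊥bis P0·P6 via (66.295,4.995): [(70.6208, 4.4433) (70.1139, 0) (81.5141, 0) (75.382, 12) (75.0352, 12)]  |A|=78.3745
8. ⊥bis P0·P7 via (51.73,4.485): [(70.6208, 4.4433) (70.1139, 0) (81.5141, 0) (75.382, 12) (75.0352, 12)]  |A|=78.3745
9. ⊥bis P0·P8 via (43.135,6.61): [(70.6208, 4.4433) (70.1139, 0) (81.5141, 0) (75.382, 12) (75.0352, 12)]  |A|=78.3745
10. ⊥bis P0·P9 via (48.46,6.4): [(70.6208, 4.4433) (70.1139, 0) (81.5141, 0) (75.382, 12) (75.0352, 12)]  |A|=78.3745
11. canonical 5-gon: [(70.6208, 4.4433) (70.1139, 0) (81.5141, 0) (75.382, 12) (75.0352, 12)]
12. shoelace: 78.3745

Area of P0's cell: 78.3745 (5 vertices)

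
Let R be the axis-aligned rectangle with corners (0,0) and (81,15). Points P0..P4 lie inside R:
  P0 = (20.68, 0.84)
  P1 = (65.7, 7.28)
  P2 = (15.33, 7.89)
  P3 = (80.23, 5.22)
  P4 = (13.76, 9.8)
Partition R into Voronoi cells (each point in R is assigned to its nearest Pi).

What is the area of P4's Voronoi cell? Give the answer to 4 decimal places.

1. box [0,81]×[0,15]: [(0, 0) (81, 0) (81, 15) (0, 15)]
2. ⊥bis P4·P0 via (17.22,5.32): [(0, 0) (10.3317, 0) (29.7536, 15) (0, 15)]  |A|=300.6399
3. ⊥bis P4·P1 via (39.73,8.54): [(0, 0) (10.3317, 0) (29.7536, 15) (0, 15)]  |A|=300.6399
4. ⊥bis P4·P2 via (14.545,8.845): [(0, 0) (3.7845, 0) (22.0329, 15) (0, 15)]  |A|=193.6309
5. ⊥bis P4·P3 via (46.995,7.51): [(0, 0) (3.7845, 0) (22.0329, 15) (0, 15)]  |A|=193.6309
6. canonical 4-gon: [(0, 0) (3.7845, 0) (22.0329, 15) (0, 15)]
7. shoelace: 193.6309

Area of P4's cell: 193.6309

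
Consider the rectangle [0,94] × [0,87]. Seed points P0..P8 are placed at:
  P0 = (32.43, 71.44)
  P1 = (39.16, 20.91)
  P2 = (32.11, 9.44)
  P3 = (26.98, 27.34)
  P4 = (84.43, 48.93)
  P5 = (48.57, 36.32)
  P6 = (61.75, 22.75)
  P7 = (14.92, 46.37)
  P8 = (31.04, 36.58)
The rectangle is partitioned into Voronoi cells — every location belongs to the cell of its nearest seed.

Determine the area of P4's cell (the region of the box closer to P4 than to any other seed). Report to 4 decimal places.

Area of P4's cell: 1689.8758

1. box [0,94]×[0,87]: [(0, 0) (94, 0) (94, 87) (0, 87)]
2. ⊥bis P4·P0 via (58.43,60.185): [(32.3768, 0) (94, 0) (94, 87) (70.0378, 87)]  |A|=3722.9631
3. ⊥bis P4·P1 via (61.795,34.92): [(53.3791, 48.517) (83.4088, 0) (94, 0) (94, 87) (70.0378, 87)]  |A|=2485.0036
4. ⊥bis P4·P2 via (58.27,29.185): [(53.3791, 48.517) (83.4088, 0) (94, 0) (94, 87) (70.0378, 87)]  |A|=2485.0036
5. ⊥bis P4·P3 via (55.705,38.135): [(53.3791, 48.517) (83.4088, 0) (94, 0) (94, 87) (70.0378, 87)]  |A|=2485.0036
6. ⊥bis P4·P5 via (66.5,42.625): [(59.4757, 62.6006) (78.9632, 7.1826) (83.4088, 0) (94, 0) (94, 87) (70.0378, 87)]  |A|=2178.8465
7. ⊥bis P4·P6 via (73.09,35.84): [(59.4757, 62.6006) (67.0441, 41.0776) (94, 17.7255) (94, 87) (70.0378, 87)]  |A|=1689.8758
8. ⊥bis P4·P7 via (49.675,47.65): [(59.4757, 62.6006) (67.0441, 41.0776) (94, 17.7255) (94, 87) (70.0378, 87)]  |A|=1689.8758
9. ⊥bis P4·P8 via (57.735,42.755): [(59.4757, 62.6006) (67.0441, 41.0776) (94, 17.7255) (94, 87) (70.0378, 87)]  |A|=1689.8758
10. canonical 5-gon: [(59.4757, 62.6006) (67.0441, 41.0776) (94, 17.7255) (94, 87) (70.0378, 87)]
11. shoelace: 1689.8758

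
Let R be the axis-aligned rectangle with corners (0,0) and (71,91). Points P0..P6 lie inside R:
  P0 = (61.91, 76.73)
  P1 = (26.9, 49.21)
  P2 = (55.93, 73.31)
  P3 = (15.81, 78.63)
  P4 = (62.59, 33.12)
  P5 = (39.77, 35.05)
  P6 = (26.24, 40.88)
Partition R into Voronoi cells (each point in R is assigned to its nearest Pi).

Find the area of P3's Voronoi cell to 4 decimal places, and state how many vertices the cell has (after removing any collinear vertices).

Area of P3's cell: 1029.5599 (4 vertices)

1. box [0,71]×[0,91]: [(0, 0) (71, 0) (71, 91) (0, 91)]
2. ⊥bis P3·P0 via (38.86,77.68): [(0, 0) (35.6584, 0) (39.409, 91) (0, 91)]  |A|=3415.5675
3. ⊥bis P3·P1 via (21.355,63.92): [(0, 55.8701) (38.5602, 70.4056) (39.409, 91) (0, 91)]  |A|=1083.1097
4. ⊥bis P3·P2 via (35.87,75.97): [(0, 55.8701) (34.9518, 69.0454) (37.863, 91) (0, 91)]  |A|=1029.5599
5. ⊥bis P3·P4 via (39.2,55.875): [(0, 55.8701) (34.9518, 69.0454) (37.863, 91) (0, 91)]  |A|=1029.5599
6. ⊥bis P3·P5 via (27.79,56.84): [(0, 55.8701) (34.9518, 69.0454) (37.863, 91) (0, 91)]  |A|=1029.5599
7. ⊥bis P3·P6 via (21.025,59.755): [(0, 55.8701) (34.9518, 69.0454) (37.863, 91) (0, 91)]  |A|=1029.5599
8. canonical 4-gon: [(0, 55.8701) (34.9518, 69.0454) (37.863, 91) (0, 91)]
9. shoelace: 1029.5599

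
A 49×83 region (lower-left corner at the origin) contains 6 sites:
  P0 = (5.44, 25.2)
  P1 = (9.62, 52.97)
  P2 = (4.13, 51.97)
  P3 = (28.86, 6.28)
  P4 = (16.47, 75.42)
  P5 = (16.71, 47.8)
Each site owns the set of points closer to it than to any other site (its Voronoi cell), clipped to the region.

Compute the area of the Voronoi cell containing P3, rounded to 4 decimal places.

Area of P3's cell: 1007.9313

1. box [0,49]×[0,83]: [(0, 0) (49, 0) (49, 83) (0, 83)]
2. ⊥bis P3·P0 via (17.15,15.74): [(4.4343, 0) (49, 0) (49, 55.1653)]  |A|=1229.2394
3. ⊥bis P3·P1 via (19.24,29.625): [(32.9218, 35.263) (4.4343, 0) (49, 0) (49, 41.8885)]  |A|=1122.5055
4. ⊥bis P3·P2 via (16.495,29.125): [(32.9218, 35.263) (4.4343, 0) (49, 0) (49, 41.8885)]  |A|=1122.5055
5. ⊥bis P3·P4 via (22.665,40.85): [(32.9218, 35.263) (4.4343, 0) (49, 0) (49, 41.8885)]  |A|=1122.5055
6. ⊥bis P3·P5 via (22.785,27.04): [(27.3604, 28.3789) (4.4343, 0) (49, 0) (49, 34.7113)]  |A|=1007.9313
7. canonical 4-gon: [(27.3604, 28.3789) (4.4343, 0) (49, 0) (49, 34.7113)]
8. shoelace: 1007.9313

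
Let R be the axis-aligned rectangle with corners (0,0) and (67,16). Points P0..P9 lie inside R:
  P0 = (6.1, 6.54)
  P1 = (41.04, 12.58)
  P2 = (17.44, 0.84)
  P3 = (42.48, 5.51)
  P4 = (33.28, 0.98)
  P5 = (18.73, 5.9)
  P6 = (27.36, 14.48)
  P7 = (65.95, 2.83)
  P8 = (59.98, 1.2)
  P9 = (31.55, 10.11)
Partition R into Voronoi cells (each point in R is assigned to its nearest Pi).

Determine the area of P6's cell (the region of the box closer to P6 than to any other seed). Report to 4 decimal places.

Area of P6's cell: 63.2297

1. box [0,67]×[0,16]: [(0, 0) (67, 0) (67, 16) (0, 16)]
2. ⊥bis P6·P0 via (16.73,10.51): [(20.6552, 0) (67, 0) (67, 16) (14.6796, 16)]  |A|=789.3214
3. ⊥bis P6·P1 via (34.2,13.53): [(20.6552, 0) (32.3208, 0) (34.5431, 16) (14.6796, 16)]  |A|=252.2325
4. ⊥bis P6·P2 via (22.4,7.66): [(16.077, 12.2586) (32.3769, 0.404) (34.5431, 16) (14.6796, 16)]  |A|=177.1049
5. ⊥bis P6·P3 via (34.92,9.995): [(16.077, 12.2586) (30.1786, 2.0028) (33.3389, 7.3298) (34.5431, 16) (14.6796, 16)]  |A|=168.7233
6. ⊥bis P6·P4 via (30.32,7.73): [(16.077, 12.2586) (25.3191, 5.537) (33.5938, 9.1656) (34.5431, 16) (14.6796, 16)]  |A|=143.0627
7. ⊥bis P6·P5 via (23.045,10.19): [(26.957, 6.2552) (33.5938, 9.1656) (34.5431, 16) (17.2687, 16)]  |A|=105.4655
8. ⊥bis P6·P7 via (46.655,8.655): [(26.957, 6.2552) (33.5938, 9.1656) (34.5431, 16) (17.2687, 16)]  |A|=105.4655
9. ⊥bis P6·P8 via (43.67,7.84): [(26.957, 6.2552) (33.5938, 9.1656) (34.5431, 16) (17.2687, 16)]  |A|=105.4655
10. ⊥bis P6·P9 via (29.455,12.295): [(25.1019, 8.1212) (33.3192, 16) (17.2687, 16)]  |A|=63.2297
11. canonical 3-gon: [(25.1019, 8.1212) (33.3192, 16) (17.2687, 16)]
12. shoelace: 63.2297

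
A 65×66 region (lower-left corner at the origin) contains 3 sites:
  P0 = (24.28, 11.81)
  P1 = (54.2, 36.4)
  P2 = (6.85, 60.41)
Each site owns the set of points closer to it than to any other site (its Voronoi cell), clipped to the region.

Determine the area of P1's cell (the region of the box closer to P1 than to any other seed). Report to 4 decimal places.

1. box [0,65]×[0,66]: [(0, 0) (65, 0) (65, 66) (0, 66)]
2. ⊥bis P1·P0 via (39.24,24.105): [(59.0509, 0) (65, 0) (65, 66) (4.8082, 66)]  |A|=2182.6483
3. ⊥bis P1·P2 via (30.525,48.405): [(26.23, 39.9349) (59.0509, 0) (65, 0) (65, 66) (39.447, 66)]  |A|=1731.2178
4. canonical 5-gon: [(26.23, 39.9349) (59.0509, 0) (65, 0) (65, 66) (39.447, 66)]
5. shoelace: 1731.2178

Area of P1's cell: 1731.2178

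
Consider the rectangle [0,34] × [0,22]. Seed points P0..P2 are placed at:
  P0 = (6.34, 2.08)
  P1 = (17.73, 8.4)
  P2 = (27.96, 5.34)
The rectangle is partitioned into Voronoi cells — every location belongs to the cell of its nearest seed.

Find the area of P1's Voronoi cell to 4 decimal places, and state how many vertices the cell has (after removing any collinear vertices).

1. box [0,34]×[0,22]: [(0, 0) (34, 0) (34, 22) (0, 22)]
2. ⊥bis P1·P0 via (12.035,5.24): [(14.9425, 0) (34, 0) (34, 22) (2.7353, 22)]  |A|=553.5435
3. ⊥bis P1·P2 via (22.845,6.87): [(14.9425, 0) (20.79, 0) (27.3707, 22) (2.7353, 22)]  |A|=335.3115
4. canonical 4-gon: [(14.9425, 0) (20.79, 0) (27.3707, 22) (2.7353, 22)]
5. shoelace: 335.3115

Area of P1's cell: 335.3115 (4 vertices)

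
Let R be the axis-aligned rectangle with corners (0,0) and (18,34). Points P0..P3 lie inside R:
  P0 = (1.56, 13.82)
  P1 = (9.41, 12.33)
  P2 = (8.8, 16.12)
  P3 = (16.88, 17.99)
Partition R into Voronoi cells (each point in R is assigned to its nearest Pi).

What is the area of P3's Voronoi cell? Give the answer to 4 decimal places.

Area of P3's cell: 145.5627

1. box [0,18]×[0,34]: [(0, 0) (18, 0) (18, 34) (0, 34)]
2. ⊥bis P3·P0 via (9.22,15.905): [(13.5492, 0) (18, 0) (18, 34) (4.2947, 34)]  |A|=308.6538
3. ⊥bis P3·P1 via (13.145,15.16): [(7.336, 22.8267) (18, 8.7524) (18, 34) (4.2947, 34)]  |A|=211.1875
4. ⊥bis P3·P2 via (12.84,17.055): [(13.3373, 14.9062) (18, 8.7524) (18, 34) (8.9183, 34)]  |A|=145.5627
5. canonical 4-gon: [(13.3373, 14.9062) (18, 8.7524) (18, 34) (8.9183, 34)]
6. shoelace: 145.5627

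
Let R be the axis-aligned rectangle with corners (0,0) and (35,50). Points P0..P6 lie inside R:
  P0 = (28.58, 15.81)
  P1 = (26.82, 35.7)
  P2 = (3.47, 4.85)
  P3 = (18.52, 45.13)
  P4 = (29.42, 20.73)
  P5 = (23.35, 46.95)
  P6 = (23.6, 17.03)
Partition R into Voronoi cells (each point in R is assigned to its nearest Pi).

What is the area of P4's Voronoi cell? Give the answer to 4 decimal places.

1. box [0,35]×[0,50]: [(0, 0) (35, 0) (35, 50) (0, 50)]
2. ⊥bis P4·P0 via (29,18.27): [(0, 23.2212) (35, 17.2456) (35, 50) (0, 50)]  |A|=1041.8305
3. ⊥bis P4·P1 via (28.12,28.215): [(0, 23.3311) (0, 23.2212) (35, 17.2456) (35, 29.4099)]  |A|=214.7984
4. ⊥bis P4·P2 via (16.445,12.79): [(9.0342, 24.9002) (11.2355, 21.303) (35, 17.2456) (35, 29.4099)]  |A|=196.2051
5. ⊥bis P4·P3 via (23.97,32.93): [(9.0342, 24.9002) (11.2355, 21.303) (35, 17.2456) (35, 29.4099)]  |A|=196.2051
6. ⊥bis P4·P5 via (26.385,33.84): [(9.0342, 24.9002) (11.2355, 21.303) (35, 17.2456) (35, 29.4099)]  |A|=196.2051
7. ⊥bis P4·P6 via (26.51,18.88): [(21.3256, 27.0349) (26.6418, 18.6726) (35, 17.2456) (35, 29.4099)]  |A|=114.3236
8. canonical 4-gon: [(21.3256, 27.0349) (26.6418, 18.6726) (35, 17.2456) (35, 29.4099)]
9. shoelace: 114.3236

Area of P4's cell: 114.3236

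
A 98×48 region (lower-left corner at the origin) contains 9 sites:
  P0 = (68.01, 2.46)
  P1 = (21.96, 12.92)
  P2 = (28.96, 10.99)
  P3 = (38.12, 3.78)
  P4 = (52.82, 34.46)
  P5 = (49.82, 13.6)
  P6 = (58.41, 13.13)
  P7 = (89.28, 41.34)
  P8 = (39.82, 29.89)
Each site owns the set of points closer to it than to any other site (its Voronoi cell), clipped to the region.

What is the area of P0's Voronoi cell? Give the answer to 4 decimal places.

1. box [0,98]×[0,48]: [(0, 0) (98, 0) (98, 48) (0, 48)]
2. ⊥bis P0·P1 via (44.985,7.69): [(43.2383, 0) (98, 0) (98, 48) (54.1412, 48)]  |A|=2366.8932
3. ⊥bis P0·P2 via (48.485,6.725): [(47.016, 0) (98, 0) (98, 48) (57.501, 48)]  |A|=2195.5913
4. ⊥bis P0·P3 via (53.065,3.12): [(54.4251, 33.9187) (52.9272, 0) (98, 0) (98, 48) (57.501, 48)]  |A|=2095.3411
5. ⊥bis P0·P4 via (60.415,18.46): [(53.5996, 15.2248) (52.9272, 0) (98, 0) (98, 36.3011)]  |A|=1149.005
6. ⊥bis P0·P5 via (58.915,8.03): [(67.3058, 21.731) (53.9972, 0) (98, 0) (98, 36.3011)]  |A|=1035.2285
7. ⊥bis P0·P6 via (63.21,7.795): [(91.4238, 33.1795) (54.5462, 0) (98, 0) (98, 36.3011)]  |A|=840.2494
8. ⊥bis P0·P7 via (78.645,21.9): [(78.7956, 21.8176) (54.5462, 0) (98, 0) (98, 11.3115)]  |A|=582.6451
9. ⊥bis P0·P8 via (53.915,16.175): [(78.7956, 21.8176) (54.5462, 0) (98, 0) (98, 11.3115)]  |A|=582.6451
10. canonical 4-gon: [(78.7956, 21.8176) (54.5462, 0) (98, 0) (98, 11.3115)]
11. shoelace: 582.6451

Area of P0's cell: 582.6451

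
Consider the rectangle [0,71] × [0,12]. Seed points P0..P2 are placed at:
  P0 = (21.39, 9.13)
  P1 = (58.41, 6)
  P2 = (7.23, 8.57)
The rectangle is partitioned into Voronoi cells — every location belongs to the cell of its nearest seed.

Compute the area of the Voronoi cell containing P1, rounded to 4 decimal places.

Area of P1's cell: 374.7878

1. box [0,71]×[0,12]: [(0, 0) (71, 0) (71, 12) (0, 12)]
2. ⊥bis P1·P0 via (39.9,7.565): [(39.2604, 0) (71, 0) (71, 12) (40.275, 12)]  |A|=374.7878
3. ⊥bis P1·P2 via (32.82,7.285): [(39.2604, 0) (71, 0) (71, 12) (40.275, 12)]  |A|=374.7878
4. canonical 4-gon: [(39.2604, 0) (71, 0) (71, 12) (40.275, 12)]
5. shoelace: 374.7878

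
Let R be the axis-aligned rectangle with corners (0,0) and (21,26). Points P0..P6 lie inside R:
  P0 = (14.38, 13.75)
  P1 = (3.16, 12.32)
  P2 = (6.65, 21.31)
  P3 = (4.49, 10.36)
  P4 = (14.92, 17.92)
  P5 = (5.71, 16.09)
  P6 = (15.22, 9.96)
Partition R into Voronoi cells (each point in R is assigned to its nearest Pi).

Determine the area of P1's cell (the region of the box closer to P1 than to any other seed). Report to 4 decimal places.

Area of P1's cell: 26.4130

1. box [0,21]×[0,26]: [(0, 0) (21, 0) (21, 26) (0, 26)]
2. ⊥bis P1·P0 via (8.77,13.035): [(0, 0) (10.4313, 0) (7.1176, 26) (0, 26)]  |A|=228.136
3. ⊥bis P1·P2 via (4.905,16.815): [(0, 18.7192) (0, 0) (10.4313, 0) (8.4643, 15.4332)]  |A|=159.7172
4. ⊥bis P1·P3 via (3.825,11.34): [(0, 18.7192) (0, 8.7445) (8.5752, 14.5634) (8.4643, 15.4332)]  |A|=46.2669
5. ⊥bis P1·P4 via (9.04,15.12): [(0, 18.7192) (0, 8.7445) (8.5752, 14.5634) (8.4643, 15.4332)]  |A|=46.2669
6. ⊥bis P1·P5 via (4.435,14.205): [(0, 17.2048) (0, 8.7445) (6.244, 12.9814)]  |A|=26.413
7. ⊥bis P1·P6 via (9.19,11.14): [(0, 17.2048) (0, 8.7445) (6.244, 12.9814)]  |A|=26.413
8. canonical 3-gon: [(0, 17.2048) (0, 8.7445) (6.244, 12.9814)]
9. shoelace: 26.413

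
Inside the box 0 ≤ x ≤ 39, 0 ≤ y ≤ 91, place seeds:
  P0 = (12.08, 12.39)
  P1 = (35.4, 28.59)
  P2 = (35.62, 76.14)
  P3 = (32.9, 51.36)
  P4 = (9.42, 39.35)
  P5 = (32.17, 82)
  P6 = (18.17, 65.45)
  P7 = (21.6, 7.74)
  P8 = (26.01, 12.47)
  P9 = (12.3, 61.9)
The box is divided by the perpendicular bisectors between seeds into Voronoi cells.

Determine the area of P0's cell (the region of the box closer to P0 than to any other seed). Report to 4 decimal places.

1. box [0,39]×[0,91]: [(0, 0) (39, 0) (39, 91) (0, 91)]
2. ⊥bis P0·P1 via (23.74,20.49): [(0, 54.6639) (0, 0) (37.974, 0)]  |A|=1037.9043
3. ⊥bis P0·P2 via (23.85,44.265): [(1.4876, 52.5224) (0, 53.0717) (0, 0) (37.974, 0)]  |A|=1036.7201
4. ⊥bis P0·P3 via (22.49,31.875): [(11.9011, 37.5322) (0, 43.8904) (0, 0) (37.974, 0)]  |A|=973.7966
5. ⊥bis P0·P4 via (10.75,25.87): [(19.4091, 26.7243) (0, 24.8094) (0, 0) (37.974, 0)]  |A|=748.1795
6. ⊥bis P0·P5 via (22.125,47.195): [(19.4091, 26.7243) (0, 24.8094) (0, 0) (37.974, 0)]  |A|=748.1795
7. ⊥bis P0·P6 via (15.125,38.92): [(19.4091, 26.7243) (0, 24.8094) (0, 0) (37.974, 0)]  |A|=748.1795
8. ⊥bis P0·P7 via (16.84,10.065): [(22.6784, 22.0181) (19.4091, 26.7243) (0, 24.8094) (0, 0) (11.9238, 0)]  |A|=461.3908
9. ⊥bis P0·P8 via (19.045,12.43): [(19.0328, 14.5543) (18.9632, 26.6803) (0, 24.8094) (0, 0) (11.9238, 0)]  |A|=437.9061
10. ⊥bis P0·P9 via (12.19,37.145): [(19.0328, 14.5543) (18.9632, 26.6803) (0, 24.8094) (0, 0) (11.9238, 0)]  |A|=437.9061
11. canonical 5-gon: [(19.0328, 14.5543) (18.9632, 26.6803) (0, 24.8094) (0, 0) (11.9238, 0)]
12. shoelace: 437.9061

Area of P0's cell: 437.9061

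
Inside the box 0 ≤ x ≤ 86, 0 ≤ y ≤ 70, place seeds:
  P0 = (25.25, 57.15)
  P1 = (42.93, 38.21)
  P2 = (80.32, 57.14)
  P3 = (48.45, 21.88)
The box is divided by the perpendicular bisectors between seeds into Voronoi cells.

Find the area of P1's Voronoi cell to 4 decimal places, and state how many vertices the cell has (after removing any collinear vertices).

Area of P1's cell: 1126.9207 (4 vertices)

1. box [0,86]×[0,70]: [(0, 0) (86, 0) (86, 70) (0, 70)]
2. ⊥bis P1·P0 via (34.09,47.68): [(0, 15.8579) (0, 0) (86, 0) (86, 70) (58.0007, 70)]  |A|=4449.8598
3. ⊥bis P1·P2 via (61.625,47.675): [(52.7865, 65.1327) (0, 15.8579) (0, 0) (85.7621, 0)]  |A|=3211.4982
4. ⊥bis P1·P3 via (45.69,30.045): [(66.9179, 37.2206) (52.7865, 65.1327) (0, 15.8579) (0, 14.6005)]  |A|=1126.9207
5. canonical 4-gon: [(66.9179, 37.2206) (52.7865, 65.1327) (0, 15.8579) (0, 14.6005)]
6. shoelace: 1126.9207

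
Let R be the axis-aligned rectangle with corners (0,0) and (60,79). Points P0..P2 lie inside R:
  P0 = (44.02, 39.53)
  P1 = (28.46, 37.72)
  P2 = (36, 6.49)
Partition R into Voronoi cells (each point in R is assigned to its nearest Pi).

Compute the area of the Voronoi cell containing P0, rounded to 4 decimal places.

1. box [0,60]×[0,79]: [(0, 0) (60, 0) (60, 79) (0, 79)]
2. ⊥bis P0·P1 via (36.24,38.625): [(40.733, 0) (60, 0) (60, 79) (31.5434, 79)]  |A|=1885.0809
3. ⊥bis P0·P2 via (40.01,23.01): [(37.9996, 23.498) (60, 18.1577) (60, 79) (31.5434, 79)]  |A|=1458.9751
4. canonical 4-gon: [(37.9996, 23.498) (60, 18.1577) (60, 79) (31.5434, 79)]
5. shoelace: 1458.9751

Area of P0's cell: 1458.9751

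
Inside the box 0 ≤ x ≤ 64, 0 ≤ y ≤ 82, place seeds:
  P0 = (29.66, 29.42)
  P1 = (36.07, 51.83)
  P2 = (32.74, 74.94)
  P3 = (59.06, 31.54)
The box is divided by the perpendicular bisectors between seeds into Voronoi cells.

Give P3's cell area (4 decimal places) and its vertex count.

Area of P3's cell: 934.3165 (4 vertices)

1. box [0,64]×[0,82]: [(0, 0) (64, 0) (64, 82) (0, 82)]
2. ⊥bis P3·P0 via (44.36,30.48): [(46.5579, 0) (64, 0) (64, 82) (40.645, 82)]  |A|=1672.684
3. ⊥bis P3·P1 via (47.565,41.685): [(43.8551, 37.4815) (46.5579, 0) (64, 0) (64, 60.307)]  |A|=934.3165
4. ⊥bis P3·P2 via (45.9,53.24): [(43.8551, 37.4815) (46.5579, 0) (64, 0) (64, 60.307)]  |A|=934.3165
5. canonical 4-gon: [(43.8551, 37.4815) (46.5579, 0) (64, 0) (64, 60.307)]
6. shoelace: 934.3165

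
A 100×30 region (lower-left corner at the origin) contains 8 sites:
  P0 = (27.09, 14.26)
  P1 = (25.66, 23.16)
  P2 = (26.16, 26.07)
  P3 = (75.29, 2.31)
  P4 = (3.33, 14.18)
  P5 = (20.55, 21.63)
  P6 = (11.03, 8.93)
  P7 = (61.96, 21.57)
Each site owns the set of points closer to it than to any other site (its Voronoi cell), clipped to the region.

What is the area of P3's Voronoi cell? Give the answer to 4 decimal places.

Area of P3's cell: 808.6117

1. box [0,100]×[0,30]: [(0, 0) (100, 0) (100, 30) (0, 30)]
2. ⊥bis P3·P0 via (51.19,8.285): [(49.1359, 0) (100, 0) (100, 30) (56.5737, 30)]  |A|=1414.3554
3. ⊥bis P3·P1 via (50.475,12.735): [(54.9114, 23.2951) (49.1359, 0) (100, 0) (100, 30) (57.7282, 30)]  |A|=1410.4851
4. ⊥bis P3·P2 via (50.725,14.19): [(54.6831, 22.3745) (49.1359, 0) (100, 0) (100, 30) (58.371, 30)]  |A|=1407.503
5. ⊥bis P3·P4 via (39.31,8.245): [(54.6831, 22.3745) (49.1359, 0) (100, 0) (100, 30) (58.371, 30)]  |A|=1407.503
6. ⊥bis P3·P5 via (47.92,11.97): [(54.6831, 22.3745) (49.1359, 0) (100, 0) (100, 30) (58.371, 30)]  |A|=1407.503
7. ⊥bis P3·P6 via (43.16,5.62): [(54.6831, 22.3745) (49.1359, 0) (100, 0) (100, 30) (58.371, 30)]  |A|=1407.503
8. ⊥bis P3·P7 via (68.625,11.94): [(51.3734, 0) (100, 0) (100, 30) (94.7192, 30)]  |A|=808.6117
9. canonical 4-gon: [(51.3734, 0) (100, 0) (100, 30) (94.7192, 30)]
10. shoelace: 808.6117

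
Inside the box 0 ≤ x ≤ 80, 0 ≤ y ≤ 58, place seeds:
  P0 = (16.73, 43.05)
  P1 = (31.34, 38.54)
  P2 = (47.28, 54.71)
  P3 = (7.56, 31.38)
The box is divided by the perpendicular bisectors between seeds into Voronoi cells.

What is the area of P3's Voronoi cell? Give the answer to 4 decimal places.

Area of P3's cell: 942.4206

1. box [0,80]×[0,58]: [(0, 0) (80, 0) (80, 58) (0, 58)]
2. ⊥bis P3·P0 via (12.145,37.215): [(0, 46.7582) (0, 0) (59.5059, 0)]  |A|=1391.1946
3. ⊥bis P3·P1 via (19.45,34.96): [(20.8245, 30.3948) (0, 46.7582) (0, 0) (29.9762, 0)]  |A|=942.4206
4. ⊥bis P3·P2 via (27.42,43.045): [(20.8245, 30.3948) (0, 46.7582) (0, 0) (29.9762, 0)]  |A|=942.4206
5. canonical 4-gon: [(20.8245, 30.3948) (0, 46.7582) (0, 0) (29.9762, 0)]
6. shoelace: 942.4206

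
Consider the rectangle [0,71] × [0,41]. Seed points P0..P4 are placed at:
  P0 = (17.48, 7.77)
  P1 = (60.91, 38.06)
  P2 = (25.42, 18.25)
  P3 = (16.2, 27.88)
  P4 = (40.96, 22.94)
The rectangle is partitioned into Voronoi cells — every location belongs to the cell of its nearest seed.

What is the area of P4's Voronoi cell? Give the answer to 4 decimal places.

1. box [0,71]×[0,41]: [(0, 0) (71, 0) (71, 41) (0, 41)]
2. ⊥bis P4·P0 via (29.22,15.355): [(39.1406, 0) (71, 0) (71, 41) (12.6512, 41)]  |A|=1849.2677
3. ⊥bis P4·P1 via (50.935,30.5): [(39.1406, 0) (71, 0) (71, 4.0253) (42.9771, 41) (12.6512, 41)]  |A|=1331.1993
4. ⊥bis P4·P2 via (33.19,20.595): [(39.4056, 0) (71, 0) (71, 4.0253) (42.9771, 41) (27.0317, 41)]  |A|=1030.9661
5. ⊥bis P4·P3 via (28.58,25.41): [(29.8364, 31.7071) (39.4056, 0) (71, 0) (71, 4.0253) (42.9771, 41) (31.6904, 41)]  |A|=1009.3195
6. canonical 6-gon: [(29.8364, 31.7071) (39.4056, 0) (71, 0) (71, 4.0253) (42.9771, 41) (31.6904, 41)]
7. shoelace: 1009.3195

Area of P4's cell: 1009.3195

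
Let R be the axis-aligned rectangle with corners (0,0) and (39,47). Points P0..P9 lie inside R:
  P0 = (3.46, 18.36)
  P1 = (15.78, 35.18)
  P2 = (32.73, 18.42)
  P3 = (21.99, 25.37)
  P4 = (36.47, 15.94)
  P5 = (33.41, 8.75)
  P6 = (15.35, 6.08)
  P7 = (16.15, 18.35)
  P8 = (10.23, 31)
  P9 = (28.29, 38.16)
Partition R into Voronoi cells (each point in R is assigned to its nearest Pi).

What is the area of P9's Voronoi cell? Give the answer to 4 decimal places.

1. box [0,39]×[0,47]: [(0, 0) (39, 0) (39, 47) (0, 47)]
2. ⊥bis P9·P0 via (15.875,28.26): [(38.4102, 0) (39, 0) (39, 47) (0.9313, 47)]  |A|=908.4756
3. ⊥bis P9·P1 via (22.035,36.67): [(27.5157, 13.6621) (38.4102, 0) (39, 0) (39, 47) (19.5743, 47)]  |A|=597.7164
4. ⊥bis P9·P2 via (30.51,28.29): [(24.3607, 26.9069) (39, 30.1996) (39, 47) (19.5743, 47)]  |A|=318.1349
5. ⊥bis P9·P3 via (25.14,31.765): [(22.946, 32.8457) (31.6666, 28.5502) (39, 30.1996) (39, 47) (19.5743, 47)]  |A|=295.278
6. ⊥bis P9·P4 via (32.38,27.05): [(22.946, 32.8457) (31.6666, 28.5502) (39, 30.1996) (39, 47) (19.5743, 47)]  |A|=295.278
7. ⊥bis P9·P5 via (30.85,23.455): [(22.946, 32.8457) (31.6666, 28.5502) (39, 30.1996) (39, 47) (19.5743, 47)]  |A|=295.278
8. ⊥bis P9·P6 via (21.82,22.12): [(22.946, 32.8457) (31.6666, 28.5502) (39, 30.1996) (39, 47) (19.5743, 47)]  |A|=295.278
9. ⊥bis P9·P7 via (22.22,28.255): [(22.946, 32.8457) (31.6666, 28.5502) (39, 30.1996) (39, 47) (19.5743, 47)]  |A|=295.278
10. ⊥bis P9·P8 via (19.26,34.58): [(22.946, 32.8457) (31.6666, 28.5502) (39, 30.1996) (39, 47) (19.5743, 47)]  |A|=295.278
11. canonical 5-gon: [(22.946, 32.8457) (31.6666, 28.5502) (39, 30.1996) (39, 47) (19.5743, 47)]
12. shoelace: 295.278

Area of P9's cell: 295.2780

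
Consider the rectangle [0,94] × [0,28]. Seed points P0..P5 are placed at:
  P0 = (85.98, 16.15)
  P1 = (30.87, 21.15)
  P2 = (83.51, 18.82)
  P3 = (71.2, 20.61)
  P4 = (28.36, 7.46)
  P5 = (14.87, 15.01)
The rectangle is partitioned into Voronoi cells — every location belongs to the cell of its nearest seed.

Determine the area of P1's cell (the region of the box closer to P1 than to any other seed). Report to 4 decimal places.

Area of P1's cell: 440.7646

1. box [0,94]×[0,28]: [(0, 0) (94, 0) (94, 28) (0, 28)]
2. ⊥bis P1·P0 via (58.425,18.65): [(0, 0) (56.7329, 0) (59.2733, 28) (0, 28)]  |A|=1624.0873
3. ⊥bis P1·P2 via (57.19,19.985): [(0, 0) (56.3054, 0) (57.5448, 28) (0, 28)]  |A|=1593.9024
4. ⊥bis P1·P3 via (51.035,20.88): [(0, 0) (50.7554, 0) (51.1303, 28) (0, 28)]  |A|=1426.4006
5. ⊥bis P1·P4 via (29.615,14.305): [(0, 19.7348) (50.8947, 10.4035) (51.1303, 28) (0, 28)]  |A|=660.1866
6. ⊥bis P1·P5 via (22.87,18.08): [(23.9178, 15.3496) (50.8947, 10.4035) (51.1303, 28) (19.0632, 28)]  |A|=440.7646
7. canonical 4-gon: [(23.9178, 15.3496) (50.8947, 10.4035) (51.1303, 28) (19.0632, 28)]
8. shoelace: 440.7646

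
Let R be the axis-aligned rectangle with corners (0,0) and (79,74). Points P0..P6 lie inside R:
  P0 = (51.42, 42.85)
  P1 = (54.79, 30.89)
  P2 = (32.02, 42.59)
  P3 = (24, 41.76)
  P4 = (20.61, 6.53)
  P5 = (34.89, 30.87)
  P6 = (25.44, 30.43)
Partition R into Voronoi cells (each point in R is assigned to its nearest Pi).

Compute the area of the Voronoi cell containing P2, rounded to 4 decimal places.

Area of P2's cell: 549.2335

1. box [0,79]×[0,74]: [(0, 0) (79, 0) (79, 74) (0, 74)]
2. ⊥bis P2·P0 via (41.72,42.72): [(0, 0) (42.2925, 0) (41.3008, 74) (0, 74)]  |A|=3092.9528
3. ⊥bis P2·P1 via (43.405,36.74): [(0, 0) (24.5267, 0) (41.8409, 33.6961) (41.3008, 74) (0, 74)]  |A|=2793.6338
4. ⊥bis P2·P3 via (28.01,42.175): [(31.0591, 12.7129) (41.8409, 33.6961) (41.3008, 74) (24.7164, 74)]  |A|=731.1474
5. ⊥bis P2·P4 via (26.315,24.56): [(29.9521, 23.4092) (35.6317, 21.612) (41.8409, 33.6961) (41.3008, 74) (24.7164, 74)]  |A|=701.7667
6. ⊥bis P2·P5 via (33.455,36.73): [(28.6942, 35.5642) (41.773, 38.7669) (41.3008, 74) (24.7164, 74)]  |A|=549.8772
7. ⊥bis P2·P6 via (28.73,36.51): [(28.5883, 36.5867) (29.9222, 35.8649) (41.773, 38.7669) (41.3008, 74) (24.7164, 74)]  |A|=549.2335
8. canonical 5-gon: [(28.5883, 36.5867) (29.9222, 35.8649) (41.773, 38.7669) (41.3008, 74) (24.7164, 74)]
9. shoelace: 549.2335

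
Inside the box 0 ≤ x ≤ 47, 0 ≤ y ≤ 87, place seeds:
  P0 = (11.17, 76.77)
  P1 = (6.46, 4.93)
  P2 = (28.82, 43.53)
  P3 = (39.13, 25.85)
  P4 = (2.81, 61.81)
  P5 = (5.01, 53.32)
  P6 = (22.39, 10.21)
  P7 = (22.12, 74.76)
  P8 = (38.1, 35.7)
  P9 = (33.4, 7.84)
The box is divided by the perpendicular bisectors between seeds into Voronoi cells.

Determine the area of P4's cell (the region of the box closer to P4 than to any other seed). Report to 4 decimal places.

1. box [0,47]×[0,87]: [(0, 0) (47, 0) (47, 87) (0, 87)]
2. ⊥bis P4·P0 via (6.99,69.29): [(0, 73.1962) (0, 0) (47, 0) (47, 46.9315)]  |A|=2822.9997
3. ⊥bis P4·P1 via (4.635,33.37): [(0, 73.1962) (0, 33.0726) (47, 36.0886) (47, 46.9315)]  |A|=1197.7129
4. ⊥bis P4·P2 via (15.815,52.67): [(21.7132, 61.0623) (0, 73.1962) (0, 33.0726) (2.1382, 33.2098)]  |A|=464.0403
5. ⊥bis P4·P3 via (20.97,43.83): [(21.7132, 61.0623) (0, 73.1962) (0, 33.0726) (2.1382, 33.2098)]  |A|=464.0403
6. ⊥bis P4·P5 via (3.91,57.565): [(20.3488, 61.8248) (0, 73.1962) (0, 56.5518)]  |A|=169.3468
7. ⊥bis P4·P6 via (12.6,36.01): [(20.3488, 61.8248) (0, 73.1962) (0, 56.5518)]  |A|=169.3468
8. ⊥bis P4·P7 via (12.465,68.285): [(17.3233, 61.0408) (14.6688, 64.9989) (0, 73.1962) (0, 56.5518)]  |A|=162.3183
9. ⊥bis P4·P8 via (20.455,48.755): [(17.3233, 61.0408) (14.6688, 64.9989) (0, 73.1962) (0, 56.5518)]  |A|=162.3183
10. ⊥bis P4·P9 via (18.105,34.825): [(17.3233, 61.0408) (14.6688, 64.9989) (0, 73.1962) (0, 56.5518)]  |A|=162.3183
11. canonical 4-gon: [(17.3233, 61.0408) (14.6688, 64.9989) (0, 73.1962) (0, 56.5518)]
12. shoelace: 162.3183

Area of P4's cell: 162.3183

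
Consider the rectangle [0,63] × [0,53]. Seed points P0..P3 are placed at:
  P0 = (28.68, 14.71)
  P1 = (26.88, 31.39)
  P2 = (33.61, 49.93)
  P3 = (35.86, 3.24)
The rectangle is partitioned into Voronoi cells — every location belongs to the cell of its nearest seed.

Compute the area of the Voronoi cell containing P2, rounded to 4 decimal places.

1. box [0,63]×[0,53]: [(0, 0) (63, 0) (63, 53) (0, 53)]
2. ⊥bis P2·P0 via (31.145,32.32): [(0, 36.6796) (63, 27.861) (63, 53) (0, 53)]  |A|=1305.9706
3. ⊥bis P2·P1 via (30.245,40.66): [(0, 51.6389) (63, 28.77) (63, 53) (0, 53)]  |A|=806.1205
4. ⊥bis P2·P3 via (34.735,26.585): [(0, 51.6389) (63, 28.77) (63, 53) (0, 53)]  |A|=806.1205
5. canonical 4-gon: [(0, 51.6389) (63, 28.77) (63, 53) (0, 53)]
6. shoelace: 806.1205

Area of P2's cell: 806.1205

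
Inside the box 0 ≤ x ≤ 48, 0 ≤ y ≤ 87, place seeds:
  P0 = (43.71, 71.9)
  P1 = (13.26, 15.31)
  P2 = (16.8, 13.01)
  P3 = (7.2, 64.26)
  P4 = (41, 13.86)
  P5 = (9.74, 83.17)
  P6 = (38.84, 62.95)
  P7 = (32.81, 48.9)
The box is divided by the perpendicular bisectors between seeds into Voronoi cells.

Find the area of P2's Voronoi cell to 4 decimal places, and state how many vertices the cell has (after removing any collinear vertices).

1. box [0,48]×[0,87]: [(0, 0) (48, 0) (48, 87) (0, 87)]
2. ⊥bis P2·P0 via (30.255,42.455): [(0, 56.2801) (0, 0) (48, 0) (48, 34.3464)]  |A|=2175.0358
3. ⊥bis P2·P1 via (15.03,14.16): [(32.6906, 41.342) (5.83, 0) (48, 0) (48, 34.3464)]  |A|=1134.607
4. ⊥bis P2·P3 via (12,38.635): [(32.6906, 41.342) (5.83, 0) (48, 0) (48, 34.3464)]  |A|=1134.607
5. ⊥bis P2·P4 via (28.9,13.435): [(28.1645, 34.3757) (5.83, 0) (29.3719, 0)]  |A|=404.6342
6. ⊥bis P2·P5 via (13.27,48.09): [(28.1645, 34.3757) (5.83, 0) (29.3719, 0)]  |A|=404.6342
7. ⊥bis P2·P6 via (27.82,37.98): [(28.1645, 34.3757) (5.83, 0) (29.3719, 0)]  |A|=404.6342
8. ⊥bis P2·P7 via (24.805,30.955): [(28.34, 29.3781) (25.6865, 30.5618) (5.83, 0) (29.3719, 0)]  |A|=398.1076
9. canonical 4-gon: [(28.34, 29.3781) (25.6865, 30.5618) (5.83, 0) (29.3719, 0)]
10. shoelace: 398.1076

Area of P2's cell: 398.1076 (4 vertices)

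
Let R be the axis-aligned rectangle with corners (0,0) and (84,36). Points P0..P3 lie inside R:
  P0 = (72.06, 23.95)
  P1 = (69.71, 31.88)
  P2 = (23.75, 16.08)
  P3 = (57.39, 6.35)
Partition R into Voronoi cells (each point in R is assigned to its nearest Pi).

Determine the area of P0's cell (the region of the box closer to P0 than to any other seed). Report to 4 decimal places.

1. box [0,84]×[0,36]: [(0, 0) (84, 0) (84, 36) (0, 36)]
2. ⊥bis P0·P1 via (70.885,27.915): [(0, 6.9087) (0, 0) (84, 0) (84, 31.8015)]  |A|=1625.8311
3. ⊥bis P0·P2 via (47.905,20.015): [(47.7356, 21.0548) (51.1656, 0) (84, 0) (84, 31.8015)]  |A|=922.2936
4. ⊥bis P0·P3 via (64.725,15.15): [(55.0429, 23.2203) (82.9009, 0) (84, 0) (84, 31.8015)]  |A|=473.202
5. canonical 4-gon: [(55.0429, 23.2203) (82.9009, 0) (84, 0) (84, 31.8015)]
6. shoelace: 473.202

Area of P0's cell: 473.2020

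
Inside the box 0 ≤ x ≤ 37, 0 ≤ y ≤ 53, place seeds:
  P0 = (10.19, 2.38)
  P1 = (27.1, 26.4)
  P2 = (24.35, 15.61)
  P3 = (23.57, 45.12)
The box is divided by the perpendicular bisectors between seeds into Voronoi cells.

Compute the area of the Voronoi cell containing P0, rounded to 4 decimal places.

Area of P0's cell: 352.7509

1. box [0,37]×[0,53]: [(0, 0) (37, 0) (37, 53) (0, 53)]
2. ⊥bis P0·P1 via (18.645,14.39): [(0, 27.516) (0, 0) (37, 0) (37, 1.4681)]  |A|=536.2069
3. ⊥bis P0·P2 via (17.27,8.995): [(0, 27.479) (0, 0) (25.6742, 0)]  |A|=352.7509
4. ⊥bis P0·P3 via (16.88,23.75): [(0, 27.479) (0, 0) (25.6742, 0)]  |A|=352.7509
5. canonical 3-gon: [(0, 27.479) (0, 0) (25.6742, 0)]
6. shoelace: 352.7509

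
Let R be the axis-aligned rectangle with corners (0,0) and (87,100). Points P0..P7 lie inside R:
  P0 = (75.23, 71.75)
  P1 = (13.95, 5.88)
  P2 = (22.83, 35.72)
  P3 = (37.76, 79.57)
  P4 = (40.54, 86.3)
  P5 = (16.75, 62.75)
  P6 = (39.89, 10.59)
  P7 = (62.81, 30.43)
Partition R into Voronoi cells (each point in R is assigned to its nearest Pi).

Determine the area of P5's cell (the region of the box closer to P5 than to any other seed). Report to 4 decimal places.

Area of P5's cell: 1226.0375

1. box [0,87]×[0,100]: [(0, 0) (87, 0) (87, 100) (0, 100)]
2. ⊥bis P5·P0 via (45.99,67.25): [(0, 0) (56.3397, 0) (40.9498, 100) (0, 100)]  |A|=4864.4754
3. ⊥bis P5·P1 via (15.35,34.315): [(0, 35.0708) (51.3313, 32.5435) (40.9498, 100) (0, 100)]  |A|=3047.6175
4. ⊥bis P5·P2 via (19.79,49.235): [(0, 44.7835) (47.7931, 55.5339) (40.9498, 100) (0, 100)]  |A|=2229.9226
5. ⊥bis P5·P3 via (27.255,71.16): [(0, 44.7835) (40.9899, 54.0036) (4.1665, 100) (0, 100)]  |A|=1227.4817
6. ⊥bis P5·P4 via (28.645,74.525): [(0, 44.7835) (40.9899, 54.0036) (7.2934, 96.0942) (3.427, 100) (0, 100)]  |A|=1226.0375
7. ⊥bis P5·P6 via (28.32,36.67): [(0, 44.7835) (40.9899, 54.0036) (7.2934, 96.0942) (3.427, 100) (0, 100)]  |A|=1226.0375
8. ⊥bis P5·P7 via (39.78,46.59): [(0, 44.7835) (40.9899, 54.0036) (7.2934, 96.0942) (3.427, 100) (0, 100)]  |A|=1226.0375
9. canonical 5-gon: [(0, 44.7835) (40.9899, 54.0036) (7.2934, 96.0942) (3.427, 100) (0, 100)]
10. shoelace: 1226.0375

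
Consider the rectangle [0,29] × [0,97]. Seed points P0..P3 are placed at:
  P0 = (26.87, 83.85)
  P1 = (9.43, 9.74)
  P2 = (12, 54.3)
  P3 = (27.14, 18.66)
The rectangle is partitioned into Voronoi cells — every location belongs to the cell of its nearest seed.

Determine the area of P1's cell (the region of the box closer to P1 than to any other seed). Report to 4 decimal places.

1. box [0,29]×[0,97]: [(0, 0) (29, 0) (29, 97) (0, 97)]
2. ⊥bis P1·P0 via (18.15,46.795): [(0, 51.0662) (0, 0) (29, 0) (29, 44.2417)]  |A|=1381.9642
3. ⊥bis P1·P2 via (10.715,32.02): [(0, 32.638) (0, 0) (29, 0) (29, 30.9654)]  |A|=922.2493
4. ⊥bis P1·P3 via (18.285,14.2): [(9.2675, 32.1035) (0, 32.638) (0, 0) (25.4371, 0)]  |A|=559.5471
5. canonical 4-gon: [(9.2675, 32.1035) (0, 32.638) (0, 0) (25.4371, 0)]
6. shoelace: 559.5471

Area of P1's cell: 559.5471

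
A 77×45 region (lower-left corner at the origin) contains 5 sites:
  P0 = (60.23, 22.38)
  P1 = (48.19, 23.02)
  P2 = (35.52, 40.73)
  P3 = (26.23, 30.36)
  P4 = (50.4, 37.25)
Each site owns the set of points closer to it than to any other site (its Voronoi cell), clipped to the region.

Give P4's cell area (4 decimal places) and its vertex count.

Area of P4's cell: 359.7483 (5 vertices)

1. box [0,77]×[0,45]: [(0, 0) (77, 0) (77, 45) (0, 45)]
2. ⊥bis P4·P0 via (55.315,29.815): [(0, 0) (10.2134, 0) (77, 44.1501) (77, 45) (0, 45)]  |A|=1990.6804
3. ⊥bis P4·P1 via (49.295,30.135): [(0, 37.7908) (54.5617, 29.317) (77, 44.1501) (77, 45) (0, 45)]  |A|=810.0018
4. ⊥bis P4·P2 via (42.96,38.99): [(41.1837, 31.3947) (54.5617, 29.317) (77, 44.1501) (77, 45) (44.3656, 45)]  |A|=359.7483
5. ⊥bis P4·P3 via (38.315,33.805): [(41.1837, 31.3947) (54.5617, 29.317) (77, 44.1501) (77, 45) (44.3656, 45)]  |A|=359.7483
6. canonical 5-gon: [(41.1837, 31.3947) (54.5617, 29.317) (77, 44.1501) (77, 45) (44.3656, 45)]
7. shoelace: 359.7483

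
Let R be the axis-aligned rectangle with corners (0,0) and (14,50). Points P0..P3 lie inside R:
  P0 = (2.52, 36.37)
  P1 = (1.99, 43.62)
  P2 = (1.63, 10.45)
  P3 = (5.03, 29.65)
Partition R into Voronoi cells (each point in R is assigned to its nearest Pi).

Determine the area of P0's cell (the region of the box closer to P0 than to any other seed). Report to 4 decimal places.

1. box [0,14]×[0,50]: [(0, 0) (14, 0) (14, 50) (0, 50)]
2. ⊥bis P0·P1 via (2.255,39.995): [(0, 39.8302) (0, 0) (14, 0) (14, 40.8536)]  |A|=564.7863
3. ⊥bis P0·P2 via (2.075,23.41): [(0, 39.8302) (0, 23.4812) (14, 23.0005) (14, 40.8536)]  |A|=239.4138
4. ⊥bis P0·P3 via (3.775,33.01): [(0, 39.8302) (0, 31.6) (14, 36.8292) (14, 40.8536)]  |A|=85.7822
5. canonical 4-gon: [(0, 39.8302) (0, 31.6) (14, 36.8292) (14, 40.8536)]
6. shoelace: 85.7822

Area of P0's cell: 85.7822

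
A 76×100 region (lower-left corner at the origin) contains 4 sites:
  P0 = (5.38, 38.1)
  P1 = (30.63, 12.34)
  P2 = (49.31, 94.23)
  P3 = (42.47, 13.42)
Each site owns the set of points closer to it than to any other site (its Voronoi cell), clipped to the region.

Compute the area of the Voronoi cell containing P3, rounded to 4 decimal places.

1. box [0,76]×[0,100]: [(0, 0) (76, 0) (76, 100) (0, 100)]
2. ⊥bis P3·P0 via (23.925,25.76): [(6.7841, 0) (76, 0) (76, 100) (73.3249, 100)]  |A|=3594.5499
3. ⊥bis P3·P1 via (36.55,12.88): [(33.9947, 40.8932) (37.7249, 0) (76, 0) (76, 100) (73.3249, 100)]  |A|=2961.9163
4. ⊥bis P3·P2 via (45.89,53.825): [(42.7751, 54.0887) (33.9947, 40.8932) (37.7249, 0) (76, 0) (76, 51.2764)]  |A|=2091.0904
5. canonical 5-gon: [(42.7751, 54.0887) (33.9947, 40.8932) (37.7249, 0) (76, 0) (76, 51.2764)]
6. shoelace: 2091.0904

Area of P3's cell: 2091.0904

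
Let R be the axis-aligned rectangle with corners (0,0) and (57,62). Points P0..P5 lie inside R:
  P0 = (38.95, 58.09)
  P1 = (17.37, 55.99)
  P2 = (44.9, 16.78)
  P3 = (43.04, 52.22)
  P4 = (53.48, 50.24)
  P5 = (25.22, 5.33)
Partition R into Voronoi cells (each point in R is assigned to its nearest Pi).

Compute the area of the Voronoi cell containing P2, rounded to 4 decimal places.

Area of P2's cell: 844.7036

1. box [0,57]×[0,62]: [(0, 0) (57, 0) (57, 62) (0, 62)]
2. ⊥bis P2·P0 via (41.925,37.435): [(0, 31.3964) (0, 0) (57, 0) (57, 39.6063)]  |A|=2023.5774
3. ⊥bis P2·P1 via (31.135,36.385): [(30.2317, 35.7508) (0, 14.5246) (0, 0) (57, 0) (57, 39.6063)]  |A|=1768.5454
4. ⊥bis P2·P3 via (43.97,34.5): [(27.1964, 33.6197) (0, 14.5246) (0, 0) (57, 0) (57, 35.1839)]  |A|=1679.9713
5. ⊥bis P2·P4 via (49.19,33.51): [(45.0983, 34.5592) (27.1964, 33.6197) (0, 14.5246) (0, 0) (57, 0) (57, 31.5073)]  |A|=1658.0928
6. ⊥bis P2·P5 via (35.06,11.055): [(45.0983, 34.5592) (27.1964, 33.6197) (23.4586, 30.9953) (41.4919, 0) (57, 0) (57, 31.5073)]  |A|=844.7036
7. canonical 6-gon: [(45.0983, 34.5592) (27.1964, 33.6197) (23.4586, 30.9953) (41.4919, 0) (57, 0) (57, 31.5073)]
8. shoelace: 844.7036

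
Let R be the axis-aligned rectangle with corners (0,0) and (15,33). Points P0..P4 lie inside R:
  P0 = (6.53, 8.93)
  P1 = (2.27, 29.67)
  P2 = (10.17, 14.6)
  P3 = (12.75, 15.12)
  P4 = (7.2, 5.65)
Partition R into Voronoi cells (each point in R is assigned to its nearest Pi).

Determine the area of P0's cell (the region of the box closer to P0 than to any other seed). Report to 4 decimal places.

1. box [0,15]×[0,33]: [(0, 0) (15, 0) (15, 33) (0, 33)]
2. ⊥bis P0·P1 via (4.4,19.3): [(0, 18.3962) (0, 0) (15, 0) (15, 21.4772)]  |A|=299.0511
3. ⊥bis P0·P2 via (8.35,11.765): [(0, 17.1255) (0, 0) (15, 0) (15, 7.4959)]  |A|=184.6602
4. ⊥bis P0·P3 via (9.64,12.025): [(12.6387, 9.0117) (0, 17.1255) (0, 0) (15, 0) (15, 6.639)]  |A|=183.6486
5. ⊥bis P0·P4 via (6.865,7.29): [(13.0873, 8.561) (12.6387, 9.0117) (0, 17.1255) (0, 5.8877)]  |A|=74.5647
6. canonical 4-gon: [(13.0873, 8.561) (12.6387, 9.0117) (0, 17.1255) (0, 5.8877)]
7. shoelace: 74.5647

Area of P0's cell: 74.5647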